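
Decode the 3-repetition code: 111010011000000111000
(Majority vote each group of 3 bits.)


Groups: 111, 010, 011, 000, 000, 111, 000
Majority votes: 1010010

1010010


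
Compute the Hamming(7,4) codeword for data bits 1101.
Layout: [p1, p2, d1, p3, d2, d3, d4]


Parity bits: p1=1, p2=0, p3=0

1010101


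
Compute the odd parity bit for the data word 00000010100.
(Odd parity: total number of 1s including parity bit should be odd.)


Number of 1s in data: 2
Parity bit: 1

1


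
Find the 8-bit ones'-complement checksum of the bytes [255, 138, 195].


Sum = 588 mod 256 = 76
Complement = 179

179


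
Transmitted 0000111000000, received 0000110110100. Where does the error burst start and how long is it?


XOR: 0000001110100

Burst at position 6, length 5


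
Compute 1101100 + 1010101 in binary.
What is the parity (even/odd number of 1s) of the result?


1101100 = 108
1010101 = 85
Sum = 193 = 11000001
1s count = 3

odd parity (3 ones in 11000001)


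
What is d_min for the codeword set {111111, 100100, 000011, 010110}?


Comparing all pairs, minimum distance: 3
Can detect 2 errors, correct 1 errors

3


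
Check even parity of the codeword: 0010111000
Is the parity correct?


Number of 1s: 4

Yes, parity is correct (4 ones)


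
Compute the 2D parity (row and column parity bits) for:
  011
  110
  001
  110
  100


Row parities: 00101
Column parities: 110

Row P: 00101, Col P: 110, Corner: 0


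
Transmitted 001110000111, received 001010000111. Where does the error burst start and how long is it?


XOR: 000100000000

Burst at position 3, length 1


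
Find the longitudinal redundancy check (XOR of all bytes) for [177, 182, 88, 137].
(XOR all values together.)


XOR chain: 177 ^ 182 ^ 88 ^ 137 = 214

214


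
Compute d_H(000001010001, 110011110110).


XOR: 110010100111
Count of 1s: 7

7


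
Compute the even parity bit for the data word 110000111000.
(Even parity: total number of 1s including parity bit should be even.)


Number of 1s in data: 5
Parity bit: 1

1


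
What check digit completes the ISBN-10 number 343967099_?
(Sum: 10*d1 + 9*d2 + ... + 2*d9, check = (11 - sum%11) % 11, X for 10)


Weighted sum: 269
269 mod 11 = 5

Check digit: 6


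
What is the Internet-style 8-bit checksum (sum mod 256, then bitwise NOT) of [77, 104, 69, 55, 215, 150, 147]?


Sum = 817 mod 256 = 49
Complement = 206

206


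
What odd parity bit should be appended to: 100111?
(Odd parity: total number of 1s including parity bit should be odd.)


Number of 1s in data: 4
Parity bit: 1

1


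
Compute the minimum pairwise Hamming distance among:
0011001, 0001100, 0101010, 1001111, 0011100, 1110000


Comparing all pairs, minimum distance: 1
Can detect 0 errors, correct 0 errors

1


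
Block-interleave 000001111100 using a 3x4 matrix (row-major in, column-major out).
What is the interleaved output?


Matrix:
  0000
  0111
  1100
Read columns: 001011010010

001011010010


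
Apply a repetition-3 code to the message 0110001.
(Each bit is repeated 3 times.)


Each bit -> 3 copies

000111111000000000111


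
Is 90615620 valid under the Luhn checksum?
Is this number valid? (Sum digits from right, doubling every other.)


Luhn sum = 24
24 mod 10 = 4

Invalid (Luhn sum mod 10 = 4)


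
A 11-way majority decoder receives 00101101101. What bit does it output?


Ones: 6 out of 11
Threshold: 6

1 (6/11 voted 1)


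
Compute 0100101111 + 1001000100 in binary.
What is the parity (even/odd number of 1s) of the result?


0100101111 = 303
1001000100 = 580
Sum = 883 = 1101110011
1s count = 7

odd parity (7 ones in 1101110011)


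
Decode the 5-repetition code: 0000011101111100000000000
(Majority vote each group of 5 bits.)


Groups: 00000, 11101, 11110, 00000, 00000
Majority votes: 01100

01100


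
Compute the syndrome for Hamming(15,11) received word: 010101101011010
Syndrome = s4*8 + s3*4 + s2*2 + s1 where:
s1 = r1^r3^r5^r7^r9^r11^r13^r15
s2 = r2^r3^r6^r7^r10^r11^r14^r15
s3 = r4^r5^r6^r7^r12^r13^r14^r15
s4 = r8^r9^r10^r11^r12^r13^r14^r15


s1=1, s2=1, s3=1, s4=0

Syndrome = 7 (error at position 7)


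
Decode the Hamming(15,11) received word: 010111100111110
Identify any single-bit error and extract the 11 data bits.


Syndrome = 12: error at position 12

Data: 01110110110 (corrected bit 12)


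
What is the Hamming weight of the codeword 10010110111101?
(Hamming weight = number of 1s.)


Counting 1s in 10010110111101

9


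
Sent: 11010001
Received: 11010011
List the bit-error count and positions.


XOR: 00000010

1 error(s) at position(s): 6


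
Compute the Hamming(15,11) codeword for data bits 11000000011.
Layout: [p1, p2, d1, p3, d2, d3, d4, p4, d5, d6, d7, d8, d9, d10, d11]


Parity bits: p1=1, p2=1, p3=1, p4=0

111110000000011


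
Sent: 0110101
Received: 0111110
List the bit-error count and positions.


XOR: 0001011

3 error(s) at position(s): 3, 5, 6


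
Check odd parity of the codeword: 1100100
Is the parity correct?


Number of 1s: 3

Yes, parity is correct (3 ones)


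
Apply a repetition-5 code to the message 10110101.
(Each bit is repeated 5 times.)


Each bit -> 5 copies

1111100000111111111100000111110000011111


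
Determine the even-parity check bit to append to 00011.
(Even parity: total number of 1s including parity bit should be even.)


Number of 1s in data: 2
Parity bit: 0

0


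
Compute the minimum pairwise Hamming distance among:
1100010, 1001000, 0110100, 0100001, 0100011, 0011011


Comparing all pairs, minimum distance: 1
Can detect 0 errors, correct 0 errors

1


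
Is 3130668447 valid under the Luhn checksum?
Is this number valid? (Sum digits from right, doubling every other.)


Luhn sum = 48
48 mod 10 = 8

Invalid (Luhn sum mod 10 = 8)


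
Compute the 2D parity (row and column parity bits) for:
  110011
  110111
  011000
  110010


Row parities: 0101
Column parities: 101110

Row P: 0101, Col P: 101110, Corner: 0


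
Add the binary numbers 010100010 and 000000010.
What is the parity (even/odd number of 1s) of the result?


010100010 = 162
000000010 = 2
Sum = 164 = 10100100
1s count = 3

odd parity (3 ones in 10100100)


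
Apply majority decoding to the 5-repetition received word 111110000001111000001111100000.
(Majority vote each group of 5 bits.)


Groups: 11111, 00000, 01111, 00000, 11111, 00000
Majority votes: 101010

101010


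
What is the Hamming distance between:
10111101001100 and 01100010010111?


XOR: 11011111011011
Count of 1s: 11

11


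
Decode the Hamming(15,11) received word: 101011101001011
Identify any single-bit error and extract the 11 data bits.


Syndrome = 2: error at position 2

Data: 11111001011 (corrected bit 2)


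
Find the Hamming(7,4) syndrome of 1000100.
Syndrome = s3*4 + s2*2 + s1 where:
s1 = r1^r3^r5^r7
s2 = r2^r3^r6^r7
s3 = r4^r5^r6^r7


s1=0, s2=0, s3=1

Syndrome = 4 (error at position 4)


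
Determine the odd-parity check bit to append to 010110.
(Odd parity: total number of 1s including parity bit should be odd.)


Number of 1s in data: 3
Parity bit: 0

0


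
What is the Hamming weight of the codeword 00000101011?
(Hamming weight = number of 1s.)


Counting 1s in 00000101011

4


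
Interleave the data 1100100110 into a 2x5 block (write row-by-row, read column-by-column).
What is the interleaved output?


Matrix:
  11001
  00110
Read columns: 1010010110

1010010110


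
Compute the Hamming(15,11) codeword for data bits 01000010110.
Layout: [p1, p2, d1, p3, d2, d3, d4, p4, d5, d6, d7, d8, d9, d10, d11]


Parity bits: p1=1, p2=0, p3=1, p4=1

100110010010110


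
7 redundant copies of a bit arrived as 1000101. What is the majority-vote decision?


Ones: 3 out of 7
Threshold: 4

0 (3/7 voted 1)


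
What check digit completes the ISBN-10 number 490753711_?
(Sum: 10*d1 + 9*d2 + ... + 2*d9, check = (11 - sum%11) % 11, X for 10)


Weighted sum: 248
248 mod 11 = 6

Check digit: 5


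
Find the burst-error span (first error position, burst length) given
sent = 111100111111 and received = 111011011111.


XOR: 000111100000

Burst at position 3, length 4


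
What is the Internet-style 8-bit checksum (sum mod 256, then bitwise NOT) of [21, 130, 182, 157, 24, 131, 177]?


Sum = 822 mod 256 = 54
Complement = 201

201


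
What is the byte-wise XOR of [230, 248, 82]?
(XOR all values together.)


XOR chain: 230 ^ 248 ^ 82 = 76

76


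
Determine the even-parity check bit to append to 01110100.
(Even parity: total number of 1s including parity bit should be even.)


Number of 1s in data: 4
Parity bit: 0

0


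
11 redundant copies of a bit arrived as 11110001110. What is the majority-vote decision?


Ones: 7 out of 11
Threshold: 6

1 (7/11 voted 1)


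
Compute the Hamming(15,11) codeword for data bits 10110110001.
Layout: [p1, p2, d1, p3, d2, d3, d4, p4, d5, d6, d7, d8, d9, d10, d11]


Parity bits: p1=0, p2=0, p3=1, p4=1

001101110110001


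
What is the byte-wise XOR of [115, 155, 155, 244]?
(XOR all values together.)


XOR chain: 115 ^ 155 ^ 155 ^ 244 = 135

135


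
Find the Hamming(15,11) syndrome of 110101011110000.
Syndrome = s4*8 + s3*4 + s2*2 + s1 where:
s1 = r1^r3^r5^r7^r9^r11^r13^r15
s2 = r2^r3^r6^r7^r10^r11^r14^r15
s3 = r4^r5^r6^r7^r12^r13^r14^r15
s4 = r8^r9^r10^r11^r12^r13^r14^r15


s1=1, s2=0, s3=0, s4=0

Syndrome = 1 (error at position 1)


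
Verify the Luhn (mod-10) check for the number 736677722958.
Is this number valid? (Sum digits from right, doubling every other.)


Luhn sum = 58
58 mod 10 = 8

Invalid (Luhn sum mod 10 = 8)


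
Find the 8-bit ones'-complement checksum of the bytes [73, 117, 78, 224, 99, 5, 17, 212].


Sum = 825 mod 256 = 57
Complement = 198

198


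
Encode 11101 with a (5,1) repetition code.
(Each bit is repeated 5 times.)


Each bit -> 5 copies

1111111111111110000011111


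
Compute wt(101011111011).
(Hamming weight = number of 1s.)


Counting 1s in 101011111011

9


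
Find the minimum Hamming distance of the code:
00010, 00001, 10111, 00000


Comparing all pairs, minimum distance: 1
Can detect 0 errors, correct 0 errors

1


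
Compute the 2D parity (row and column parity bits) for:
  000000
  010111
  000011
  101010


Row parities: 0001
Column parities: 111110

Row P: 0001, Col P: 111110, Corner: 1


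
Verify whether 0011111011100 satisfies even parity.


Number of 1s: 8

Yes, parity is correct (8 ones)


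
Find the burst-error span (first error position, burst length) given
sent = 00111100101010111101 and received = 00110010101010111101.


XOR: 00001110000000000000

Burst at position 4, length 3


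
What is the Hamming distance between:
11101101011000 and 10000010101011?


XOR: 01101111110011
Count of 1s: 10

10


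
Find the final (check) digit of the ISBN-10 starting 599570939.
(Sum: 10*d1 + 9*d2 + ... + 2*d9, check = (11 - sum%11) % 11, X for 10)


Weighted sum: 343
343 mod 11 = 2

Check digit: 9


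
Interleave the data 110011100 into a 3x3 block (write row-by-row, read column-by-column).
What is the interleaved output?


Matrix:
  110
  011
  100
Read columns: 101110010

101110010


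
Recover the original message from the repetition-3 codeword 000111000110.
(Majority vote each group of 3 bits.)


Groups: 000, 111, 000, 110
Majority votes: 0101

0101


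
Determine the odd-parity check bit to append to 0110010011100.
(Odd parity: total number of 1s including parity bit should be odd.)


Number of 1s in data: 6
Parity bit: 1

1


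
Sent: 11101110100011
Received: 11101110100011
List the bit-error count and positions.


XOR: 00000000000000

0 errors (received matches sent)


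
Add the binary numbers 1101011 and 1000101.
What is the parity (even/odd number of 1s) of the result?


1101011 = 107
1000101 = 69
Sum = 176 = 10110000
1s count = 3

odd parity (3 ones in 10110000)


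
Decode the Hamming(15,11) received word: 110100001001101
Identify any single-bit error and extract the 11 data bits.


Syndrome = 0: no error detected

Data: 00001001101 (no errors)


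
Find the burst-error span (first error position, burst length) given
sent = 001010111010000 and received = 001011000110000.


XOR: 000001111100000

Burst at position 5, length 5


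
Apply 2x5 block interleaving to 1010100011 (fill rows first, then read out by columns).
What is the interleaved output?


Matrix:
  10101
  00011
Read columns: 1000100111

1000100111


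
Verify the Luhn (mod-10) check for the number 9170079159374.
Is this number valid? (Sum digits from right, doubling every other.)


Luhn sum = 60
60 mod 10 = 0

Valid (Luhn sum mod 10 = 0)


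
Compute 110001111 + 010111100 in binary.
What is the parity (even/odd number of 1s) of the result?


110001111 = 399
010111100 = 188
Sum = 587 = 1001001011
1s count = 5

odd parity (5 ones in 1001001011)


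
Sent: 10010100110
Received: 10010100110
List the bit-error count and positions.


XOR: 00000000000

0 errors (received matches sent)


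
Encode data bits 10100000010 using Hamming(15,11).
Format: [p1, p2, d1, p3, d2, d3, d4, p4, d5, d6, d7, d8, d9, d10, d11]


Parity bits: p1=1, p2=1, p3=0, p4=1

111001010000010


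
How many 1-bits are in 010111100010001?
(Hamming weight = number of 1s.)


Counting 1s in 010111100010001

7


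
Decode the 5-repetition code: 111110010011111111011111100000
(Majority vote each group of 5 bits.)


Groups: 11111, 00100, 11111, 11101, 11111, 00000
Majority votes: 101110

101110


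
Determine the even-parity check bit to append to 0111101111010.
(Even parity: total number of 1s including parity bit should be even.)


Number of 1s in data: 9
Parity bit: 1

1


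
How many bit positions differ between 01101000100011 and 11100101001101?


XOR: 10001101101110
Count of 1s: 8

8


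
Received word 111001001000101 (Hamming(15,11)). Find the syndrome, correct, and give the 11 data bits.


Syndrome = 13: error at position 13

Data: 10101000001 (corrected bit 13)


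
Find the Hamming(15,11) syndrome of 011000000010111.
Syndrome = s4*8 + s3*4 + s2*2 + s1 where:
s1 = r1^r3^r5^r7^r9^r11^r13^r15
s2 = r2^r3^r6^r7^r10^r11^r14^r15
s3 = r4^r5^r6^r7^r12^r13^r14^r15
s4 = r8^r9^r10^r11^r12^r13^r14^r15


s1=0, s2=1, s3=1, s4=0

Syndrome = 6 (error at position 6)


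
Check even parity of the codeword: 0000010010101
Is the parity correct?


Number of 1s: 4

Yes, parity is correct (4 ones)


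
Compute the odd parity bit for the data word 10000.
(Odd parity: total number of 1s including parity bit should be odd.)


Number of 1s in data: 1
Parity bit: 0

0


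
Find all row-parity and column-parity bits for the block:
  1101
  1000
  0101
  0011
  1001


Row parities: 11000
Column parities: 1010

Row P: 11000, Col P: 1010, Corner: 0


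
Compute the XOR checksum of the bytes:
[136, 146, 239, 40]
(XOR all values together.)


XOR chain: 136 ^ 146 ^ 239 ^ 40 = 221

221


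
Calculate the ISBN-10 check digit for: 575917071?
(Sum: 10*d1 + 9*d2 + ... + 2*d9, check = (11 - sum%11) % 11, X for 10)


Weighted sum: 280
280 mod 11 = 5

Check digit: 6


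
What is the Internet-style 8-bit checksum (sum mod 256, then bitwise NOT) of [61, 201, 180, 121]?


Sum = 563 mod 256 = 51
Complement = 204

204


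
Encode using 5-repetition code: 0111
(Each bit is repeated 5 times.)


Each bit -> 5 copies

00000111111111111111


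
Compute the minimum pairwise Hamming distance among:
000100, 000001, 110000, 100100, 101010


Comparing all pairs, minimum distance: 1
Can detect 0 errors, correct 0 errors

1


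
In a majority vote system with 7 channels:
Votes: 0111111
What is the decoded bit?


Ones: 6 out of 7
Threshold: 4

1 (6/7 voted 1)


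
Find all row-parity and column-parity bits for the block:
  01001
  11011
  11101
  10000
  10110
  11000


Row parities: 000110
Column parities: 10001

Row P: 000110, Col P: 10001, Corner: 0


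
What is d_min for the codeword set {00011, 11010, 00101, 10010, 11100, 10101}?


Comparing all pairs, minimum distance: 1
Can detect 0 errors, correct 0 errors

1


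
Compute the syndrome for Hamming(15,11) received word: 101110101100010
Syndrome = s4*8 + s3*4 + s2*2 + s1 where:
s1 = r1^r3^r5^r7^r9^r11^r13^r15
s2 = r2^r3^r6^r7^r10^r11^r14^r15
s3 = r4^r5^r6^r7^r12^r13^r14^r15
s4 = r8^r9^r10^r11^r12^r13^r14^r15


s1=1, s2=0, s3=0, s4=1

Syndrome = 9 (error at position 9)


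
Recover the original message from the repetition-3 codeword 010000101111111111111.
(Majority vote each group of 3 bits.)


Groups: 010, 000, 101, 111, 111, 111, 111
Majority votes: 0011111

0011111


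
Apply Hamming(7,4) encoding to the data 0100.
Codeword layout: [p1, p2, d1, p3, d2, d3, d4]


Parity bits: p1=1, p2=0, p3=1

1001100


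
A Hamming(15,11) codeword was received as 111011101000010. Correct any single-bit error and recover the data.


Syndrome = 3: error at position 3

Data: 01111000010 (corrected bit 3)


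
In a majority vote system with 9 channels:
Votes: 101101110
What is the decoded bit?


Ones: 6 out of 9
Threshold: 5

1 (6/9 voted 1)


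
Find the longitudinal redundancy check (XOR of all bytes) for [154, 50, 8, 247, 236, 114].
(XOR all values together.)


XOR chain: 154 ^ 50 ^ 8 ^ 247 ^ 236 ^ 114 = 201

201


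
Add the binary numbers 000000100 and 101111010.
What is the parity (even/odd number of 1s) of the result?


000000100 = 4
101111010 = 378
Sum = 382 = 101111110
1s count = 7

odd parity (7 ones in 101111110)


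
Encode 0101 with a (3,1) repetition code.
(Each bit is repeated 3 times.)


Each bit -> 3 copies

000111000111


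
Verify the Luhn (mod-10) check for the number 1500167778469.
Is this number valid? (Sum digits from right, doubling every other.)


Luhn sum = 48
48 mod 10 = 8

Invalid (Luhn sum mod 10 = 8)


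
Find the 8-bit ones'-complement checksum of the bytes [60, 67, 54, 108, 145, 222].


Sum = 656 mod 256 = 144
Complement = 111

111


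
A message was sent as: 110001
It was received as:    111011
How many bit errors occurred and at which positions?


XOR: 001010

2 error(s) at position(s): 2, 4


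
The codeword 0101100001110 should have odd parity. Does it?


Number of 1s: 6

No, parity error (6 ones)


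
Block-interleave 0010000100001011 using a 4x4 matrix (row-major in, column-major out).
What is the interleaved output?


Matrix:
  0010
  0001
  0000
  1011
Read columns: 0001000010010101

0001000010010101


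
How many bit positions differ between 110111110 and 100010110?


XOR: 010101000
Count of 1s: 3

3


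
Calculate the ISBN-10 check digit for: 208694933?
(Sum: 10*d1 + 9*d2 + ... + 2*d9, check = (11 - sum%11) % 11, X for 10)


Weighted sum: 251
251 mod 11 = 9

Check digit: 2


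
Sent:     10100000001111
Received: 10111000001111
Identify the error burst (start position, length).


XOR: 00011000000000

Burst at position 3, length 2


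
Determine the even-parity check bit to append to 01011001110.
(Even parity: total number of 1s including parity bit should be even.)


Number of 1s in data: 6
Parity bit: 0

0


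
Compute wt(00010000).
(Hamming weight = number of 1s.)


Counting 1s in 00010000

1


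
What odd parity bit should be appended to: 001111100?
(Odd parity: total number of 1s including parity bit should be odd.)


Number of 1s in data: 5
Parity bit: 0

0


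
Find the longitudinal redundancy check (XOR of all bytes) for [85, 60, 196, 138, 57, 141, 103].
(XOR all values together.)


XOR chain: 85 ^ 60 ^ 196 ^ 138 ^ 57 ^ 141 ^ 103 = 244

244


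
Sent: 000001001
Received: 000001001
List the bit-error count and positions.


XOR: 000000000

0 errors (received matches sent)


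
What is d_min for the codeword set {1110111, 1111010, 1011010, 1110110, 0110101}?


Comparing all pairs, minimum distance: 1
Can detect 0 errors, correct 0 errors

1


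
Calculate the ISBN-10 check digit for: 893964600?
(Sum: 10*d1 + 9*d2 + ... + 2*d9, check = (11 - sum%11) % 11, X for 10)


Weighted sum: 328
328 mod 11 = 9

Check digit: 2


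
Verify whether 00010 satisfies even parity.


Number of 1s: 1

No, parity error (1 ones)


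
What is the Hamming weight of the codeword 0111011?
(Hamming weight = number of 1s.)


Counting 1s in 0111011

5


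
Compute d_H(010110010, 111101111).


XOR: 101011101
Count of 1s: 6

6


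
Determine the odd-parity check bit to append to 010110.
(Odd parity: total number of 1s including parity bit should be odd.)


Number of 1s in data: 3
Parity bit: 0

0


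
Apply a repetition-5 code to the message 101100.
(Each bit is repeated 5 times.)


Each bit -> 5 copies

111110000011111111110000000000


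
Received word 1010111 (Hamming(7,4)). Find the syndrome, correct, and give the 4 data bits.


Syndrome = 6: error at position 6

Data: 1101 (corrected bit 6)


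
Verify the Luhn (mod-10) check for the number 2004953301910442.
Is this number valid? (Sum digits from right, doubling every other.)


Luhn sum = 56
56 mod 10 = 6

Invalid (Luhn sum mod 10 = 6)


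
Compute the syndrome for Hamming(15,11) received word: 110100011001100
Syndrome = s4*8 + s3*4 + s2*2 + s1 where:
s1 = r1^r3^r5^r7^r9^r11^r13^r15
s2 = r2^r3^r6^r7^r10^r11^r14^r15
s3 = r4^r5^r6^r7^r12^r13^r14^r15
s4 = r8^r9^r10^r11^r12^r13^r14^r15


s1=1, s2=1, s3=1, s4=0

Syndrome = 7 (error at position 7)


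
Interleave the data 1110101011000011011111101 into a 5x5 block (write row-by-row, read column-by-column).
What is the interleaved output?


Matrix:
  11101
  01011
  00001
  10111
  11101
Read columns: 1001111001100110101011111

1001111001100110101011111


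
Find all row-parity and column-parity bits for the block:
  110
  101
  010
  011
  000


Row parities: 00100
Column parities: 010

Row P: 00100, Col P: 010, Corner: 1


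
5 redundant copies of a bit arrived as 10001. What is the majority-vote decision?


Ones: 2 out of 5
Threshold: 3

0 (2/5 voted 1)


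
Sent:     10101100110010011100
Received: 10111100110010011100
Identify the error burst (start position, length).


XOR: 00010000000000000000

Burst at position 3, length 1


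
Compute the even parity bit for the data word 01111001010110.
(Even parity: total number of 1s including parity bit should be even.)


Number of 1s in data: 8
Parity bit: 0

0


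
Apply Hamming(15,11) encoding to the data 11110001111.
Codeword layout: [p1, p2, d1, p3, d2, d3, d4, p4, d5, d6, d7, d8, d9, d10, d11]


Parity bits: p1=1, p2=1, p3=1, p4=0

111111100001111


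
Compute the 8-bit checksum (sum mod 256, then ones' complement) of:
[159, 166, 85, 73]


Sum = 483 mod 256 = 227
Complement = 28

28


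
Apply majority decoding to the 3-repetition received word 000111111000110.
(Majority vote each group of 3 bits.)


Groups: 000, 111, 111, 000, 110
Majority votes: 01101

01101


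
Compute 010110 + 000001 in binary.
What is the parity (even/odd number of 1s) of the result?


010110 = 22
000001 = 1
Sum = 23 = 10111
1s count = 4

even parity (4 ones in 10111)


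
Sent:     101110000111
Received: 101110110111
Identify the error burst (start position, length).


XOR: 000000110000

Burst at position 6, length 2


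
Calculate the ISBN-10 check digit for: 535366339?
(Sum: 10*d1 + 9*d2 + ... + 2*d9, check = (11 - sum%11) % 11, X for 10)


Weighted sum: 243
243 mod 11 = 1

Check digit: X


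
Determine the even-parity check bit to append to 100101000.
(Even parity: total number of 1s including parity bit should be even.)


Number of 1s in data: 3
Parity bit: 1

1


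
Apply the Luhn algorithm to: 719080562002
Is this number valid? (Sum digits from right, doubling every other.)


Luhn sum = 35
35 mod 10 = 5

Invalid (Luhn sum mod 10 = 5)


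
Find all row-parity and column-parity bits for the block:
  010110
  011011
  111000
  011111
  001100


Row parities: 10110
Column parities: 100110

Row P: 10110, Col P: 100110, Corner: 1


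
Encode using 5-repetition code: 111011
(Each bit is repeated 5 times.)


Each bit -> 5 copies

111111111111111000001111111111


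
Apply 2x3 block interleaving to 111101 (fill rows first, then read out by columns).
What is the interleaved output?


Matrix:
  111
  101
Read columns: 111011

111011


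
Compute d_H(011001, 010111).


XOR: 001110
Count of 1s: 3

3


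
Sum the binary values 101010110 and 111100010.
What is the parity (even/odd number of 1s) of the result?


101010110 = 342
111100010 = 482
Sum = 824 = 1100111000
1s count = 5

odd parity (5 ones in 1100111000)


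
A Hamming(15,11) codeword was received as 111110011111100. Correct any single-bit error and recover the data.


Syndrome = 0: no error detected

Data: 11001111100 (no errors)


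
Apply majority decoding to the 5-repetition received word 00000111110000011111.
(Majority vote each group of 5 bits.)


Groups: 00000, 11111, 00000, 11111
Majority votes: 0101

0101


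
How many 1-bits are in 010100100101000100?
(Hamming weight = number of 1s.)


Counting 1s in 010100100101000100

6


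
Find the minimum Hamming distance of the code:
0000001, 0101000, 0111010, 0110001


Comparing all pairs, minimum distance: 2
Can detect 1 errors, correct 0 errors

2


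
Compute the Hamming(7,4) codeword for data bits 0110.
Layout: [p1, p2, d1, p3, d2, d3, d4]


Parity bits: p1=1, p2=1, p3=0

1100110


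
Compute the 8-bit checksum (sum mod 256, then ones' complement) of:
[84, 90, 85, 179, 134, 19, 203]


Sum = 794 mod 256 = 26
Complement = 229

229


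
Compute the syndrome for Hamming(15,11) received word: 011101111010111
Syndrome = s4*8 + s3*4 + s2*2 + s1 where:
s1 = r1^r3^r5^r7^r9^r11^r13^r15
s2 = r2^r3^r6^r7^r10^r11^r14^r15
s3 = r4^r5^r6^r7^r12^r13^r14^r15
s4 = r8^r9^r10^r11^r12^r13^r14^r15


s1=0, s2=1, s3=0, s4=0

Syndrome = 2 (error at position 2)


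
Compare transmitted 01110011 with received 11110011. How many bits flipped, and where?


XOR: 10000000

1 error(s) at position(s): 0


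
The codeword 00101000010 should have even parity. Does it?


Number of 1s: 3

No, parity error (3 ones)


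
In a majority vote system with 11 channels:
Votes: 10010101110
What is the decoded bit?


Ones: 6 out of 11
Threshold: 6

1 (6/11 voted 1)


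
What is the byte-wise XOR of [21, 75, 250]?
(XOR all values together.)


XOR chain: 21 ^ 75 ^ 250 = 164

164


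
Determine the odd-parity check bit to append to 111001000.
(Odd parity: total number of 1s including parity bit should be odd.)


Number of 1s in data: 4
Parity bit: 1

1


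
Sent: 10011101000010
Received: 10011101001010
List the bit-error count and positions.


XOR: 00000000001000

1 error(s) at position(s): 10


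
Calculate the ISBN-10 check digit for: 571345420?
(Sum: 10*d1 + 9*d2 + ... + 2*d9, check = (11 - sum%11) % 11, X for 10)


Weighted sum: 213
213 mod 11 = 4

Check digit: 7


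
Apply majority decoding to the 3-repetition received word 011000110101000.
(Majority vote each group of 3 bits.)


Groups: 011, 000, 110, 101, 000
Majority votes: 10110

10110


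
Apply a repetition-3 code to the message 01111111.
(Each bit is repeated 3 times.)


Each bit -> 3 copies

000111111111111111111111


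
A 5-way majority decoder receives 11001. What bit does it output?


Ones: 3 out of 5
Threshold: 3

1 (3/5 voted 1)


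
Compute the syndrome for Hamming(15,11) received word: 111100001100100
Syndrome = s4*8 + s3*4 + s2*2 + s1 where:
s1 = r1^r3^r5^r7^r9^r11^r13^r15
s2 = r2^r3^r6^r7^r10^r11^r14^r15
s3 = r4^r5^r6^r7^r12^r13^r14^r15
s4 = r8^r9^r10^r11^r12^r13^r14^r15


s1=0, s2=1, s3=0, s4=1

Syndrome = 10 (error at position 10)


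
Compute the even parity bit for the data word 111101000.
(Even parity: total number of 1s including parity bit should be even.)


Number of 1s in data: 5
Parity bit: 1

1


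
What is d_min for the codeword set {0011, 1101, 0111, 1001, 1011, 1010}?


Comparing all pairs, minimum distance: 1
Can detect 0 errors, correct 0 errors

1


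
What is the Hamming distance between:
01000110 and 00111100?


XOR: 01111010
Count of 1s: 5

5


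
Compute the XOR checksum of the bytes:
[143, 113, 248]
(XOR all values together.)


XOR chain: 143 ^ 113 ^ 248 = 6

6


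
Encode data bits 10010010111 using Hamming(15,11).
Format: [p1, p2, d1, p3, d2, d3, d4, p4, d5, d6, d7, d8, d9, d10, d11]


Parity bits: p1=1, p2=1, p3=0, p4=0

111000100010111


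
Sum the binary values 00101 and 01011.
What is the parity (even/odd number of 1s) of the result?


00101 = 5
01011 = 11
Sum = 16 = 10000
1s count = 1

odd parity (1 ones in 10000)


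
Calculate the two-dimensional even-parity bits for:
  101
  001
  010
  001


Row parities: 0111
Column parities: 111

Row P: 0111, Col P: 111, Corner: 1


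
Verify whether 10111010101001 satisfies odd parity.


Number of 1s: 8

No, parity error (8 ones)


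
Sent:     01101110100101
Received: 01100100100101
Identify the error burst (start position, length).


XOR: 00001010000000

Burst at position 4, length 3


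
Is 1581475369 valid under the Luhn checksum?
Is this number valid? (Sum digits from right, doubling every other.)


Luhn sum = 46
46 mod 10 = 6

Invalid (Luhn sum mod 10 = 6)


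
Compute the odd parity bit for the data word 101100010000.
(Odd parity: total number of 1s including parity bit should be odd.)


Number of 1s in data: 4
Parity bit: 1

1


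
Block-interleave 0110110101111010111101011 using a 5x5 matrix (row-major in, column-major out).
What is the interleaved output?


Matrix:
  01101
  10101
  11101
  01111
  01011
Read columns: 0110010111111100001111111

0110010111111100001111111


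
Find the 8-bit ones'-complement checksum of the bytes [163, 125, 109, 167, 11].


Sum = 575 mod 256 = 63
Complement = 192

192


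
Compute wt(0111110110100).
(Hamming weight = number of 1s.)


Counting 1s in 0111110110100

8


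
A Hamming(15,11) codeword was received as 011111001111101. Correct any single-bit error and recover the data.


Syndrome = 0: no error detected

Data: 11101111101 (no errors)


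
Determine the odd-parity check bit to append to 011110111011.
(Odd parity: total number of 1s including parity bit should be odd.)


Number of 1s in data: 9
Parity bit: 0

0


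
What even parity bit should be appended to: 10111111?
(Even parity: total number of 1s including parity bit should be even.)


Number of 1s in data: 7
Parity bit: 1

1


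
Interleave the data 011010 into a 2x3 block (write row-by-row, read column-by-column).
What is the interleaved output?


Matrix:
  011
  010
Read columns: 001110

001110


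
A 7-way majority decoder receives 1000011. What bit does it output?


Ones: 3 out of 7
Threshold: 4

0 (3/7 voted 1)


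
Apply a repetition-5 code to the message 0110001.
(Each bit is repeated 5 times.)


Each bit -> 5 copies

00000111111111100000000000000011111


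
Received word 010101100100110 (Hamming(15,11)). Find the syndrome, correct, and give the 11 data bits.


Syndrome = 14: error at position 14

Data: 00110100100 (corrected bit 14)


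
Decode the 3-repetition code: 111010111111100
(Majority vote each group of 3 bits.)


Groups: 111, 010, 111, 111, 100
Majority votes: 10110

10110


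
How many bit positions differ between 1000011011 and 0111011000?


XOR: 1111000011
Count of 1s: 6

6


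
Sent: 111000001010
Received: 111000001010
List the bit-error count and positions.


XOR: 000000000000

0 errors (received matches sent)


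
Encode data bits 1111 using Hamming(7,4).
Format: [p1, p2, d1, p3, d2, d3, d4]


Parity bits: p1=1, p2=1, p3=1

1111111


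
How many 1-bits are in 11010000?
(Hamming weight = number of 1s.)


Counting 1s in 11010000

3


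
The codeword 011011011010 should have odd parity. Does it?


Number of 1s: 7

Yes, parity is correct (7 ones)


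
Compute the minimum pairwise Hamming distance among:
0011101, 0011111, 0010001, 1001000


Comparing all pairs, minimum distance: 1
Can detect 0 errors, correct 0 errors

1


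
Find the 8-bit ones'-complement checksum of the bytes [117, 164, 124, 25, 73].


Sum = 503 mod 256 = 247
Complement = 8

8


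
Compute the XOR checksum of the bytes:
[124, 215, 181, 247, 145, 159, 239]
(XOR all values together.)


XOR chain: 124 ^ 215 ^ 181 ^ 247 ^ 145 ^ 159 ^ 239 = 8

8


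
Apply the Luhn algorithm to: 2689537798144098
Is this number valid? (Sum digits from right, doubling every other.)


Luhn sum = 90
90 mod 10 = 0

Valid (Luhn sum mod 10 = 0)


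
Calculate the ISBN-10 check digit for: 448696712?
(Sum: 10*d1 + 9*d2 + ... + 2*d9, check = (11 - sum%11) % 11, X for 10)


Weighted sum: 301
301 mod 11 = 4

Check digit: 7


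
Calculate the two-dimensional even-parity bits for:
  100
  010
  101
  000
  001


Row parities: 11001
Column parities: 010

Row P: 11001, Col P: 010, Corner: 1


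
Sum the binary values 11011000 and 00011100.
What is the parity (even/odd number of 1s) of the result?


11011000 = 216
00011100 = 28
Sum = 244 = 11110100
1s count = 5

odd parity (5 ones in 11110100)


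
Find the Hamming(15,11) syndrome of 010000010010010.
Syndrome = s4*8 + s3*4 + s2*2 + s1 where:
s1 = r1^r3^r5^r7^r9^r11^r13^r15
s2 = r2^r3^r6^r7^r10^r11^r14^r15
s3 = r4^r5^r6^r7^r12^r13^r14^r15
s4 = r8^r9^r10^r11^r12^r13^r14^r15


s1=1, s2=1, s3=1, s4=1

Syndrome = 15 (error at position 15)


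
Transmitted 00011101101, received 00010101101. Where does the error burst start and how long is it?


XOR: 00001000000

Burst at position 4, length 1


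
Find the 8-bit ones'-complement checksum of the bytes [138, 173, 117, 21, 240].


Sum = 689 mod 256 = 177
Complement = 78

78


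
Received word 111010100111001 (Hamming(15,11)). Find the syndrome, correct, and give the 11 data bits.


Syndrome = 0: no error detected

Data: 11010111001 (no errors)


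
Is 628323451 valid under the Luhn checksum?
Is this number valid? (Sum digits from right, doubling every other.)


Luhn sum = 38
38 mod 10 = 8

Invalid (Luhn sum mod 10 = 8)


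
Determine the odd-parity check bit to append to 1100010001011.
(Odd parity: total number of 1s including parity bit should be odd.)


Number of 1s in data: 6
Parity bit: 1

1


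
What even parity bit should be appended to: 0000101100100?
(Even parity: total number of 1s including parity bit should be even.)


Number of 1s in data: 4
Parity bit: 0

0


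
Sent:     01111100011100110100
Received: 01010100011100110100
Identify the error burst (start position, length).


XOR: 00101000000000000000

Burst at position 2, length 3


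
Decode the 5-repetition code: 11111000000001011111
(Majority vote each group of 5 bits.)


Groups: 11111, 00000, 00010, 11111
Majority votes: 1001

1001


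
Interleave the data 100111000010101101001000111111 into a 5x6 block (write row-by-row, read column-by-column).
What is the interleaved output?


Matrix:
  100111
  000010
  101101
  001000
  111111
Read columns: 101010000100111101011100110101

101010000100111101011100110101


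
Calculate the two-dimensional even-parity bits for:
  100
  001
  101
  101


Row parities: 1100
Column parities: 101

Row P: 1100, Col P: 101, Corner: 0


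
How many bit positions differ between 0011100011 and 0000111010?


XOR: 0011011001
Count of 1s: 5

5


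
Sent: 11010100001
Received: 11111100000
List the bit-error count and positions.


XOR: 00101000001

3 error(s) at position(s): 2, 4, 10


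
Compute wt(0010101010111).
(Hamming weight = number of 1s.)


Counting 1s in 0010101010111

7


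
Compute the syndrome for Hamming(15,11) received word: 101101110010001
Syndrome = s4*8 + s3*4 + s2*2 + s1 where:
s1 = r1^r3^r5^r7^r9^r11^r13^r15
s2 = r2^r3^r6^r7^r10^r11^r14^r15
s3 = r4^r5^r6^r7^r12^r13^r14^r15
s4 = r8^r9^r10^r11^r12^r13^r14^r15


s1=1, s2=1, s3=0, s4=1

Syndrome = 11 (error at position 11)


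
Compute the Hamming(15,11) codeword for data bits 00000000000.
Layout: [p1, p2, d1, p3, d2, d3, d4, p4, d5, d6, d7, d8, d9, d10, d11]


Parity bits: p1=0, p2=0, p3=0, p4=0

000000000000000


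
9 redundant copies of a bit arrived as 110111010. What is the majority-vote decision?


Ones: 6 out of 9
Threshold: 5

1 (6/9 voted 1)


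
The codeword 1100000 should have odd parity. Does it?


Number of 1s: 2

No, parity error (2 ones)


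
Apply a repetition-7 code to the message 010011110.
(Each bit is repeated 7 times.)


Each bit -> 7 copies

000000011111110000000000000011111111111111111111111111110000000


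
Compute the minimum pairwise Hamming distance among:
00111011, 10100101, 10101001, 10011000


Comparing all pairs, minimum distance: 2
Can detect 1 errors, correct 0 errors

2


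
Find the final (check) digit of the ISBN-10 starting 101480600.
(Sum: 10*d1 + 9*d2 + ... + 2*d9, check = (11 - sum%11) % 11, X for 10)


Weighted sum: 118
118 mod 11 = 8

Check digit: 3


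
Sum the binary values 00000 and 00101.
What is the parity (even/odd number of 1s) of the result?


00000 = 0
00101 = 5
Sum = 5 = 101
1s count = 2

even parity (2 ones in 101)


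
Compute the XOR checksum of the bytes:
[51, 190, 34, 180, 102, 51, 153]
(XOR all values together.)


XOR chain: 51 ^ 190 ^ 34 ^ 180 ^ 102 ^ 51 ^ 153 = 215

215


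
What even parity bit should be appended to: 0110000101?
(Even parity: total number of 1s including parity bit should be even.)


Number of 1s in data: 4
Parity bit: 0

0


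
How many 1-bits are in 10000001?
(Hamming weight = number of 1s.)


Counting 1s in 10000001

2


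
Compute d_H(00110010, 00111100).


XOR: 00001110
Count of 1s: 3

3


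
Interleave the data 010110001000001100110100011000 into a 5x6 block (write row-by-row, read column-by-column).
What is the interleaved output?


Matrix:
  010110
  001000
  001100
  110100
  011000
Read columns: 000101001101101101101000000000

000101001101101101101000000000


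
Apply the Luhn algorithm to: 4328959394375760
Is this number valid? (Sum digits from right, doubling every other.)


Luhn sum = 86
86 mod 10 = 6

Invalid (Luhn sum mod 10 = 6)


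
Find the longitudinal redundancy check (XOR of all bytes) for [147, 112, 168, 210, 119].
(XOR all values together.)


XOR chain: 147 ^ 112 ^ 168 ^ 210 ^ 119 = 238

238


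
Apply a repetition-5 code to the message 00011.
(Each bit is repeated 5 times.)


Each bit -> 5 copies

0000000000000001111111111


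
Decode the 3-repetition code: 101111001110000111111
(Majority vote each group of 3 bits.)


Groups: 101, 111, 001, 110, 000, 111, 111
Majority votes: 1101011

1101011


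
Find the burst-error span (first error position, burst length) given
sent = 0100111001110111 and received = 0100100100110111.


XOR: 0000011101000000

Burst at position 5, length 5


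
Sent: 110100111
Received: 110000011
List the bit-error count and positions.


XOR: 000100100

2 error(s) at position(s): 3, 6


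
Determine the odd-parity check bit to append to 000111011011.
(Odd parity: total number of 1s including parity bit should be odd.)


Number of 1s in data: 7
Parity bit: 0

0
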